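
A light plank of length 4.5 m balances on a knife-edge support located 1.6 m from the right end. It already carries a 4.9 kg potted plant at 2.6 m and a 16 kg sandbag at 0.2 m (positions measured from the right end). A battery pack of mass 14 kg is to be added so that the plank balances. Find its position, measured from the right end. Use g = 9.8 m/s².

x ≈ 2.85 m from the right end

About the knife-edge support (at 1.6 m from the right end):
Potted plant: 4.9 × 9.8 = 48.02 N down at 2.6 m → arm 1 m, τ = 48.02 × 1 = 48.02 N·m counterclockwise.
Sandbag: 16 × 9.8 = 156.8 N down at 0.2 m → arm 1.4 m, τ = 156.8 × 1.4 = 219.5 N·m clockwise.
Net moment of existing loads = 171.5 N·m clockwise.
The battery pack weighs 14 × 9.8 = 137.2 N and must supply an equal counterclockwise moment, so its lever arm about the knife-edge support is 171.5 / 137.2 = 1.25 m.
That puts it at 1.6 + 1.25 = 2.85 m from the right end.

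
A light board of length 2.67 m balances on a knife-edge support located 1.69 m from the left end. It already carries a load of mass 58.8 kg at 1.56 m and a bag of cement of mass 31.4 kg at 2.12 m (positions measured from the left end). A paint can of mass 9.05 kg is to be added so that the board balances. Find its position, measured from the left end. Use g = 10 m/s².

Sum moments about the knife-edge support (at 1.69 m from the left end) (the support reaction has zero arm there).
Load: 58.8 × 10 = 588 N down at 1.56 m → arm 0.13 m, τ = 588 × 0.13 = 76.44 N·m counterclockwise.
Bag of cement: 31.4 × 10 = 314 N down at 2.12 m → arm 0.43 m, τ = 314 × 0.43 = 135 N·m clockwise.
Net moment of existing loads = 58.56 N·m clockwise.
The paint can weighs 9.05 × 10 = 90.5 N and must supply an equal counterclockwise moment, so its lever arm about the knife-edge support is 58.56 / 90.5 = 0.647 m.
That puts it at 1.69 − 0.647 = 1.04 m from the left end.

x ≈ 1.04 m from the left end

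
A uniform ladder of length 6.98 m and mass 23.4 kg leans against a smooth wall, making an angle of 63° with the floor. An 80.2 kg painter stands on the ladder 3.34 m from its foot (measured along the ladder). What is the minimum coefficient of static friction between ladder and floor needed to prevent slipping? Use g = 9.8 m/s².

Choose the foot of the ladder as the axis so the floor normal and friction both act there and drop out.
Ladder weight 23.4×9.8 = 229.3 N acts at 3.49 m along the ladder; its horizontal arm is 3.49·cos63° = 1.584 m → τ = 363.2 N·m clockwise.
Painter: 80.2×9.8 = 786 N at 3.34 m → arm 1.516 m → τ = 1192 N·m clockwise.
Wall normal N acts horizontally at the top; its moment arm is the height L sinθ = 6.98·sin63° = 6.219 m, counterclockwise.
Στ = 0 ⇒ N × 6.219 = 1555 ⇒ N = 250 N.
ΣFx = 0 ⇒ f = N_wall = 250 N. ΣFy = 0 ⇒ N_floor = 1015 N.
μ_min = f / N_floor = 250 / 1015 = 0.246.

μ_min ≈ 0.246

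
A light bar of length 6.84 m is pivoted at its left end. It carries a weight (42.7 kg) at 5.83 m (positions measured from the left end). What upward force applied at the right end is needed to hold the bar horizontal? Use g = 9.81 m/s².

F ≈ 357 N

Taking torques about the left end:
Weight: 42.7 × 9.81 = 418.9 N down at 5.83 m → arm 5.83 m, τ = 418.9 × 5.83 = 2442 N·m clockwise.
Net moment of the loads = 2442 N·m clockwise.
The upward force F acts at the right end, arm 6.84 m, giving F × 6.84 counterclockwise.
Setting net torque to zero: F × 6.84 = 2442 → F = 2442 / 6.84 = 357 N.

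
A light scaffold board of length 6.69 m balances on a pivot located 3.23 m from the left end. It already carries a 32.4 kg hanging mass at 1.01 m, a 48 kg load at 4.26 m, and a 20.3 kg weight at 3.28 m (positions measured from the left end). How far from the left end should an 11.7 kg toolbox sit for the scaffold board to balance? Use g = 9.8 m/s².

x ≈ 5.07 m from the left end

Take moments about the pivot (at 3.23 m from the left end).
Hanging mass: 32.4 × 9.8 = 317.5 N down at 1.01 m → arm 2.22 m, τ = 317.5 × 2.22 = 704.9 N·m counterclockwise.
Load: 48 × 9.8 = 470.4 N down at 4.26 m → arm 1.03 m, τ = 470.4 × 1.03 = 484.5 N·m clockwise.
Weight: 20.3 × 9.8 = 198.9 N down at 3.28 m → arm 0.05 m, τ = 198.9 × 0.05 = 9.945 N·m clockwise.
Net moment of existing loads = 210.5 N·m counterclockwise.
The toolbox weighs 11.7 × 9.8 = 114.7 N and must supply an equal clockwise moment, so its lever arm about the pivot is 210.5 / 114.7 = 1.84 m.
That puts it at 3.23 + 1.84 = 5.07 m from the left end.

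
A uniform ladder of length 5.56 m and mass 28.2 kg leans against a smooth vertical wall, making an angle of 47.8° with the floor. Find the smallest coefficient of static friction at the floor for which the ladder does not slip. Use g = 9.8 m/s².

μ_min ≈ 0.453

Sum moments about the foot of the ladder (the floor normal and friction both act there and drop out).
Ladder weight 28.2×9.8 = 276.4 N acts at 2.78 m along the ladder; its horizontal arm is 2.78·cos47.8° = 1.867 m → τ = 516 N·m clockwise.
Wall normal N acts horizontally at the top; its moment arm is the height L sinθ = 5.56·sin47.8° = 4.119 m, counterclockwise.
Στ = 0 ⇒ N × 4.119 = 516 ⇒ N = 125.3 N.
ΣFx = 0 ⇒ f = N_wall = 125.3 N. ΣFy = 0 ⇒ N_floor = 276.4 N.
μ_min = f / N_floor = 125.3 / 276.4 = 0.453.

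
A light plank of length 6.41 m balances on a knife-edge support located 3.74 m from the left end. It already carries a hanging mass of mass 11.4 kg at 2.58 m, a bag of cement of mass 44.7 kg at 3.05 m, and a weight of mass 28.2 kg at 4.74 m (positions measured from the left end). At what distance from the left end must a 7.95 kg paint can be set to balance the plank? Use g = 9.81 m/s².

x ≈ 5.74 m from the left end

Sum moments about the knife-edge support (at 3.74 m from the left end) (the support reaction has zero arm there).
Hanging mass: 11.4 × 9.81 = 111.8 N down at 2.58 m → arm 1.16 m, τ = 111.8 × 1.16 = 129.7 N·m counterclockwise.
Bag of cement: 44.7 × 9.81 = 438.5 N down at 3.05 m → arm 0.69 m, τ = 438.5 × 0.69 = 302.6 N·m counterclockwise.
Weight: 28.2 × 9.81 = 276.6 N down at 4.74 m → arm 1 m, τ = 276.6 × 1 = 276.6 N·m clockwise.
Net moment of existing loads = 155.7 N·m counterclockwise.
The paint can weighs 7.95 × 9.81 = 77.99 N and must supply an equal clockwise moment, so its lever arm about the knife-edge support is 155.7 / 77.99 = 2 m.
That puts it at 3.74 + 2 = 5.74 m from the left end.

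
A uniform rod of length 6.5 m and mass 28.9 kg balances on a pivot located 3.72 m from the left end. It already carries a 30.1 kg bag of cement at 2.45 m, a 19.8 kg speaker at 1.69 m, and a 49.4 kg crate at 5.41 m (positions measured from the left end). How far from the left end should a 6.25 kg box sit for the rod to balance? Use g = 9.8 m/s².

x ≈ 5.08 m from the left end

Take moments about the pivot (at 3.72 m from the left end).
Beam weight: 28.9 × 9.8 = 283.2 N down at 3.25 m → arm 0.47 m, τ = 283.2 × 0.47 = 133.1 N·m counterclockwise.
Bag of cement: 30.1 × 9.8 = 295 N down at 2.45 m → arm 1.27 m, τ = 295 × 1.27 = 374.6 N·m counterclockwise.
Speaker: 19.8 × 9.8 = 194 N down at 1.69 m → arm 2.03 m, τ = 194 × 2.03 = 393.8 N·m counterclockwise.
Crate: 49.4 × 9.8 = 484.1 N down at 5.41 m → arm 1.69 m, τ = 484.1 × 1.69 = 818.1 N·m clockwise.
Net moment of existing loads = 83.4 N·m counterclockwise.
The box weighs 6.25 × 9.8 = 61.25 N and must supply an equal clockwise moment, so its lever arm about the pivot is 83.4 / 61.25 = 1.36 m.
That puts it at 3.72 + 1.36 = 5.08 m from the left end.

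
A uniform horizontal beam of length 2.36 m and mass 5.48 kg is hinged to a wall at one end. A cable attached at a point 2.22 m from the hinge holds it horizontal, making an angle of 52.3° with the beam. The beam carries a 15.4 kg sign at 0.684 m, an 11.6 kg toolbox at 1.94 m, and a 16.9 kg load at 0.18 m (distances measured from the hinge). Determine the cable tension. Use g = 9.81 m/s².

About the hinge:
Beam weight: 5.48 × 9.81 = 53.76 N down at 1.18 m → arm 1.18 m, τ = 53.76 × 1.18 = 63.44 N·m clockwise.
Sign: 15.4 × 9.81 = 151.1 N down at 0.684 m → arm 0.684 m, τ = 151.1 × 0.684 = 103.4 N·m clockwise.
Toolbox: 11.6 × 9.81 = 113.8 N down at 1.94 m → arm 1.94 m, τ = 113.8 × 1.94 = 220.8 N·m clockwise.
Load: 16.9 × 9.81 = 165.8 N down at 0.18 m → arm 0.18 m, τ = 165.8 × 0.18 = 29.84 N·m clockwise.
Total clockwise load moment = 417.5 N·m.
The cable tension T acts at 2.22 m; only its component perpendicular to the beam, T sinθ, produces torque. sin 52.3° = 0.7912.
Στ = 0 ⇒ T × 2.22 × 0.7912 = 417.5 ⇒ T = 417.5 / 1.756 = 238 N.

T ≈ 238 N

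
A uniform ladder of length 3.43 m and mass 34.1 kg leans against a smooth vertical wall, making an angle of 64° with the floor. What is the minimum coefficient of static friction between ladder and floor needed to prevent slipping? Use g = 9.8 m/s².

μ_min ≈ 0.244

Choose the foot of the ladder as the axis so the floor normal and friction both act there and drop out.
Ladder weight 34.1×9.8 = 334.2 N acts at 1.715 m along the ladder; its horizontal arm is 1.715·cos64° = 0.7518 m → τ = 251.3 N·m clockwise.
Wall normal N acts horizontally at the top; its moment arm is the height L sinθ = 3.43·sin64° = 3.083 m, counterclockwise.
Στ = 0 ⇒ N × 3.083 = 251.3 ⇒ N = 81.51 N.
ΣFx = 0 ⇒ f = N_wall = 81.51 N. ΣFy = 0 ⇒ N_floor = 334.2 N.
μ_min = f / N_floor = 81.51 / 334.2 = 0.244.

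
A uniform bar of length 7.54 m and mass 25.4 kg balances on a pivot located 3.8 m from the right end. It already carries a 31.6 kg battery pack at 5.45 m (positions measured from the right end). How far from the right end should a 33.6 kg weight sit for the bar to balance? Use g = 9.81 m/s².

x ≈ 2.27 m from the right end

Taking torques about the pivot (at 3.8 m from the right end):
Beam weight: 25.4 × 9.81 = 249.2 N down at 3.77 m → arm 0.03 m, τ = 249.2 × 0.03 = 7.476 N·m clockwise.
Battery pack: 31.6 × 9.81 = 310 N down at 5.45 m → arm 1.65 m, τ = 310 × 1.65 = 511.5 N·m counterclockwise.
Net moment of existing loads = 504 N·m counterclockwise.
The weight weighs 33.6 × 9.81 = 329.6 N and must supply an equal clockwise moment, so its lever arm about the pivot is 504 / 329.6 = 1.53 m.
That puts it at 3.8 − 1.53 = 2.27 m from the right end.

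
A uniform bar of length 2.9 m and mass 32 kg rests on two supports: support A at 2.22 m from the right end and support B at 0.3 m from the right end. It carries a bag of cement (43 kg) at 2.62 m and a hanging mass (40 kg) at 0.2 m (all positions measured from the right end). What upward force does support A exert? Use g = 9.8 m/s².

Taking torques about support B:
Beam weight: 32 × 9.8 = 313.6 N down at 1.45 m → arm 1.15 m, τ = 313.6 × 1.15 = 360.6 N·m counterclockwise.
Bag of cement: 43 × 9.8 = 421.4 N down at 2.62 m → arm 2.32 m, τ = 421.4 × 2.32 = 977.6 N·m counterclockwise.
Hanging mass: 40 × 9.8 = 392 N down at 0.2 m → arm 0.1 m, τ = 392 × 0.1 = 39.2 N·m clockwise.
Net load moment about support B = 1299 N·m counterclockwise.
Reaction R at support A is upward at 2.22 m, arm 1.92 m → moment R × 1.92 clockwise.
Setting net torque to zero: R × 1.92 = 1299 → R = 677 N.

R_A ≈ 677 N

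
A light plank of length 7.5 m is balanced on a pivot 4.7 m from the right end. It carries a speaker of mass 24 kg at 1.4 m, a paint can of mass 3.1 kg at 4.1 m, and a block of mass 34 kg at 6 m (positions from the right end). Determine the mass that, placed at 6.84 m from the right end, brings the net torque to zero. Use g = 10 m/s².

m ≈ 17.2 kg

About the pivot (at 4.7 m from the right end):
Speaker: 24 × 10 = 240 N down at 1.4 m → arm 3.3 m, τ = 240 × 3.3 = 792 N·m clockwise.
Paint can: 3.1 × 10 = 31 N down at 4.1 m → arm 0.6 m, τ = 31 × 0.6 = 18.6 N·m clockwise.
Block: 34 × 10 = 340 N down at 6 m → arm 1.3 m, τ = 340 × 1.3 = 442 N·m counterclockwise.
Net moment of known loads = 368.6 N·m clockwise.
An unknown mass m at 6.84 m has arm 2.14 m; its moment is m·g·2.14 counterclockwise.
Balancing moments: m × 10 × 2.14 = 368.6, giving m = 368.6 / (10 × 2.14) = 17.2 kg.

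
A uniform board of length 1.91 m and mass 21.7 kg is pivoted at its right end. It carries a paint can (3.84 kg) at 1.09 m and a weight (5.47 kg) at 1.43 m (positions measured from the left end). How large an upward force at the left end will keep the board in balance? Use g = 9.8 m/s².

Taking torques about the right end:
Beam weight: 21.7 × 9.8 = 212.7 N down at 0.955 m → arm 0.955 m, τ = 212.7 × 0.955 = 203.1 N·m counterclockwise.
Paint can: 3.84 × 9.8 = 37.63 N down at 1.09 m → arm 0.82 m, τ = 37.63 × 0.82 = 30.86 N·m counterclockwise.
Weight: 5.47 × 9.8 = 53.61 N down at 1.43 m → arm 0.48 m, τ = 53.61 × 0.48 = 25.73 N·m counterclockwise.
Net moment of the loads = 259.7 N·m counterclockwise.
The upward force F acts at the left end, arm 1.91 m, giving F × 1.91 clockwise.
Στ = 0 ⇒ F × 1.91 = 259.7 ⇒ F = 259.7 / 1.91 = 136 N.

F ≈ 136 N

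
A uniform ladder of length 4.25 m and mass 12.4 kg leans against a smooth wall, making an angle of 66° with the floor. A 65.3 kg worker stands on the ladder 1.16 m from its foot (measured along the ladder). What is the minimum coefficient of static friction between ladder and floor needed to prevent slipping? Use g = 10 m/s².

μ_min ≈ 0.138

Sum moments about the foot of the ladder (the floor normal and friction both act there and drop out).
Ladder weight 12.4×10 = 124 N acts at 2.125 m along the ladder; its horizontal arm is 2.125·cos66° = 0.8643 m → τ = 107.2 N·m clockwise.
Worker: 65.3×10 = 653 N at 1.16 m → arm 0.4718 m → τ = 308.1 N·m clockwise.
Wall normal N acts horizontally at the top; its moment arm is the height L sinθ = 4.25·sin66° = 3.883 m, counterclockwise.
For rotational equilibrium, N × 3.883 = 415.3, so N = 107 N.
ΣFx = 0 ⇒ f = N_wall = 107 N. ΣFy = 0 ⇒ N_floor = 777 N.
μ_min = f / N_floor = 107 / 777 = 0.138.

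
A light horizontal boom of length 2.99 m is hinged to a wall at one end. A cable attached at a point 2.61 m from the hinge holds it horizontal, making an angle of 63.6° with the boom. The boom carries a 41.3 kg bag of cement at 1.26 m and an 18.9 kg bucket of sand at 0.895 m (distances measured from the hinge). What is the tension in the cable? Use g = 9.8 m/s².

Taking torques about the hinge:
Bag of cement: 41.3 × 9.8 = 404.7 N down at 1.26 m → arm 1.26 m, τ = 404.7 × 1.26 = 509.9 N·m clockwise.
Bucket of sand: 18.9 × 9.8 = 185.2 N down at 0.895 m → arm 0.895 m, τ = 185.2 × 0.895 = 165.8 N·m clockwise.
Total clockwise load moment = 675.7 N·m.
The cable tension T acts at 2.61 m; only its component perpendicular to the boom, T sinθ, produces torque. sin 63.6° = 0.8957.
Στ = 0 ⇒ T × 2.61 × 0.8957 = 675.7 ⇒ T = 675.7 / 2.338 = 289 N.

T ≈ 289 N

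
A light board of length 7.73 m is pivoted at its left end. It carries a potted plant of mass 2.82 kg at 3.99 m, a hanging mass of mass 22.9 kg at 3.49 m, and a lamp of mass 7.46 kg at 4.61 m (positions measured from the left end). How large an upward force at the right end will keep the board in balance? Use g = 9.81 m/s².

Taking torques about the left end:
Potted plant: 2.82 × 9.81 = 27.66 N down at 3.99 m → arm 3.99 m, τ = 27.66 × 3.99 = 110.4 N·m clockwise.
Hanging mass: 22.9 × 9.81 = 224.6 N down at 3.49 m → arm 3.49 m, τ = 224.6 × 3.49 = 783.9 N·m clockwise.
Lamp: 7.46 × 9.81 = 73.18 N down at 4.61 m → arm 4.61 m, τ = 73.18 × 4.61 = 337.4 N·m clockwise.
Net moment of the loads = 1232 N·m clockwise.
The upward force F acts at the right end, arm 7.73 m, giving F × 7.73 counterclockwise.
Στ = 0 ⇒ F × 7.73 = 1232 ⇒ F = 1232 / 7.73 = 159 N.

F ≈ 159 N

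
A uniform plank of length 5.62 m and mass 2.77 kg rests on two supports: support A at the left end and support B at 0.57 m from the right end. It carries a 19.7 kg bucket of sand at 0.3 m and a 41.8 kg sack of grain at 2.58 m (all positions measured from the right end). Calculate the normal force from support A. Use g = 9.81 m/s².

About support B:
Beam weight: 2.77 × 9.81 = 27.17 N down at 2.81 m → arm 2.24 m, τ = 27.17 × 2.24 = 60.86 N·m counterclockwise.
Bucket of sand: 19.7 × 9.81 = 193.3 N down at 0.3 m → arm 0.27 m, τ = 193.3 × 0.27 = 52.19 N·m clockwise.
Sack of grain: 41.8 × 9.81 = 410.1 N down at 2.58 m → arm 2.01 m, τ = 410.1 × 2.01 = 824.3 N·m counterclockwise.
Net load moment about support B = 833 N·m counterclockwise.
Reaction R at support A is upward at 5.62 m, arm 5.05 m → moment R × 5.05 clockwise.
Balancing moments: R × 5.05 = 833, giving R = 165 N.

R_A ≈ 165 N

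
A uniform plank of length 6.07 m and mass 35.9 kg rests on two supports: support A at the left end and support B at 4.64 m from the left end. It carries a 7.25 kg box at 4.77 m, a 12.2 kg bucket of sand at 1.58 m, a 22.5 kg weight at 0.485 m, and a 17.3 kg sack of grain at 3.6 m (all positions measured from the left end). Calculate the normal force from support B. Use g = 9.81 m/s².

R_B ≈ 499 N

Taking torques about support A:
Beam weight: 35.9 × 9.81 = 352.2 N down at 3.035 m → arm 3.035 m, τ = 352.2 × 3.035 = 1069 N·m clockwise.
Box: 7.25 × 9.81 = 71.12 N down at 4.77 m → arm 4.77 m, τ = 71.12 × 4.77 = 339.2 N·m clockwise.
Bucket of sand: 12.2 × 9.81 = 119.7 N down at 1.58 m → arm 1.58 m, τ = 119.7 × 1.58 = 189.1 N·m clockwise.
Weight: 22.5 × 9.81 = 220.7 N down at 0.485 m → arm 0.485 m, τ = 220.7 × 0.485 = 107 N·m clockwise.
Sack of grain: 17.3 × 9.81 = 169.7 N down at 3.6 m → arm 3.6 m, τ = 169.7 × 3.6 = 610.9 N·m clockwise.
Net load moment about support A = 2315 N·m clockwise.
Reaction R at support B is upward at 4.64 m, arm 4.64 m → moment R × 4.64 counterclockwise.
For rotational equilibrium, R × 4.64 = 2315, so R = 499 N.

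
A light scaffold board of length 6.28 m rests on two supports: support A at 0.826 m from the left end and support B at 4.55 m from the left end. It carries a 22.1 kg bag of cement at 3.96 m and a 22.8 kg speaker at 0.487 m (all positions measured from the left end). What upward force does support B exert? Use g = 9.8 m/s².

R_B ≈ 162 N

Taking torques about support A:
Bag of cement: 22.1 × 9.8 = 216.6 N down at 3.96 m → arm 3.134 m, τ = 216.6 × 3.134 = 678.8 N·m clockwise.
Speaker: 22.8 × 9.8 = 223.4 N down at 0.487 m → arm 0.339 m, τ = 223.4 × 0.339 = 75.73 N·m counterclockwise.
Net load moment about support A = 603.1 N·m clockwise.
Reaction R at support B is upward at 4.55 m, arm 3.724 m → moment R × 3.724 counterclockwise.
Στ = 0 ⇒ R × 3.724 = 603.1 ⇒ R = 162 N.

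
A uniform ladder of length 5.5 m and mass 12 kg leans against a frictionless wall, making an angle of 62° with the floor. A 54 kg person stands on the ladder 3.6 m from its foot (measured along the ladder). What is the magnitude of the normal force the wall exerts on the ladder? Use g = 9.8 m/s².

Take moments about the foot of the ladder.
Ladder weight 12×9.8 = 117.6 N acts at 2.75 m along the ladder; its horizontal arm is 2.75·cos62° = 1.291 m → τ = 151.8 N·m clockwise.
Person: 54×9.8 = 529.2 N at 3.6 m → arm 1.69 m → τ = 894.3 N·m clockwise.
Wall normal N acts horizontally at the top; its moment arm is the height L sinθ = 5.5·sin62° = 4.856 m, counterclockwise.
Στ = 0 ⇒ N × 4.856 = 1046 ⇒ N = 215 N.

N_wall ≈ 215 N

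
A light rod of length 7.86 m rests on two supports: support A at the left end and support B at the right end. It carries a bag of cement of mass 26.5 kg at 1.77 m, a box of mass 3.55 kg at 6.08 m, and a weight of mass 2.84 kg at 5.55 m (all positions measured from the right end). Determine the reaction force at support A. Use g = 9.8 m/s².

R_A ≈ 105 N

Sum moments about support B (its reaction then has zero moment arm).
Bag of cement: 26.5 × 9.8 = 259.7 N down at 1.77 m → arm 1.77 m, τ = 259.7 × 1.77 = 459.7 N·m counterclockwise.
Box: 3.55 × 9.8 = 34.79 N down at 6.08 m → arm 6.08 m, τ = 34.79 × 6.08 = 211.5 N·m counterclockwise.
Weight: 2.84 × 9.8 = 27.83 N down at 5.55 m → arm 5.55 m, τ = 27.83 × 5.55 = 154.5 N·m counterclockwise.
Net load moment about support B = 825.7 N·m counterclockwise.
Reaction R at support A is upward at 7.86 m, arm 7.86 m → moment R × 7.86 clockwise.
Setting net torque to zero: R × 7.86 = 825.7 → R = 105 N.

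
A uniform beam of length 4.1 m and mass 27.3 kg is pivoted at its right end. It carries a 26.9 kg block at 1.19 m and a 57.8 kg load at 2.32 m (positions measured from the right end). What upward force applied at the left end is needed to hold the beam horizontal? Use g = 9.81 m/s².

Choose the right end as the axis so the unknown pivot reaction has zero arm there.
Beam weight: 27.3 × 9.81 = 267.8 N down at 2.05 m → arm 2.05 m, τ = 267.8 × 2.05 = 549 N·m counterclockwise.
Block: 26.9 × 9.81 = 263.9 N down at 1.19 m → arm 1.19 m, τ = 263.9 × 1.19 = 314 N·m counterclockwise.
Load: 57.8 × 9.81 = 567 N down at 2.32 m → arm 2.32 m, τ = 567 × 2.32 = 1315 N·m counterclockwise.
Net moment of the loads = 2178 N·m counterclockwise.
The upward force F acts at the left end, arm 4.1 m, giving F × 4.1 clockwise.
Setting net torque to zero: F × 4.1 = 2178 → F = 2178 / 4.1 = 531 N.

F ≈ 531 N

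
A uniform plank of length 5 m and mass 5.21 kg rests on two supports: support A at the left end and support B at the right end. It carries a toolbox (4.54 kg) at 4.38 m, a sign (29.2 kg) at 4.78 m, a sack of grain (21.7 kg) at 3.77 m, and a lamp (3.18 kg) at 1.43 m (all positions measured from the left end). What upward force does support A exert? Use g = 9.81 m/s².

R_A ≈ 118 N

Choose support B as the axis so its reaction then has zero moment arm.
Beam weight: 5.21 × 9.81 = 51.11 N down at 2.5 m → arm 2.5 m, τ = 51.11 × 2.5 = 127.8 N·m counterclockwise.
Toolbox: 4.54 × 9.81 = 44.54 N down at 4.38 m → arm 0.62 m, τ = 44.54 × 0.62 = 27.61 N·m counterclockwise.
Sign: 29.2 × 9.81 = 286.5 N down at 4.78 m → arm 0.22 m, τ = 286.5 × 0.22 = 63.03 N·m counterclockwise.
Sack of grain: 21.7 × 9.81 = 212.9 N down at 3.77 m → arm 1.23 m, τ = 212.9 × 1.23 = 261.9 N·m counterclockwise.
Lamp: 3.18 × 9.81 = 31.2 N down at 1.43 m → arm 3.57 m, τ = 31.2 × 3.57 = 111.4 N·m counterclockwise.
Net load moment about support B = 591.7 N·m counterclockwise.
Reaction R at support A is upward at 0 m, arm 5 m → moment R × 5 clockwise.
Setting net torque to zero: R × 5 = 591.7 → R = 118 N.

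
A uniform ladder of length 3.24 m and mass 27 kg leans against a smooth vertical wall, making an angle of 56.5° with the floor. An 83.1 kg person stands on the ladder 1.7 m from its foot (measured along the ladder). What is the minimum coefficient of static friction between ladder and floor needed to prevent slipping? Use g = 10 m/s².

Sum moments about the foot of the ladder (the floor normal and friction both act there and drop out).
Ladder weight 27×10 = 270 N acts at 1.62 m along the ladder; its horizontal arm is 1.62·cos56.5° = 0.8941 m → τ = 241.4 N·m clockwise.
Person: 83.1×10 = 831 N at 1.7 m → arm 0.9383 m → τ = 779.7 N·m clockwise.
Wall normal N acts horizontally at the top; its moment arm is the height L sinθ = 3.24·sin56.5° = 2.702 m, counterclockwise.
Balancing moments: N × 2.702 = 1021, giving N = 377.9 N.
ΣFx = 0 ⇒ f = N_wall = 377.9 N. ΣFy = 0 ⇒ N_floor = 1101 N.
μ_min = f / N_floor = 377.9 / 1101 = 0.343.

μ_min ≈ 0.343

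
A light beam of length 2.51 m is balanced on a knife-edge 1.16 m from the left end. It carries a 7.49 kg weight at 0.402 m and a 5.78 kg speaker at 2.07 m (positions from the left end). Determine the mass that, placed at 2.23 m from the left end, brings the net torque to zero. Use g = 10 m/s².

m ≈ 0.39 kg

Take moments about the knife-edge (at 1.16 m from the left end).
Weight: 7.49 × 10 = 74.9 N down at 0.402 m → arm 0.758 m, τ = 74.9 × 0.758 = 56.77 N·m counterclockwise.
Speaker: 5.78 × 10 = 57.8 N down at 2.07 m → arm 0.91 m, τ = 57.8 × 0.91 = 52.6 N·m clockwise.
Net moment of known loads = 4.17 N·m counterclockwise.
An unknown mass m at 2.23 m has arm 1.07 m; its moment is m·g·1.07 clockwise.
Στ = 0 ⇒ m × 10 × 1.07 = 4.17 ⇒ m = 4.17 / (10 × 1.07) = 0.39 kg.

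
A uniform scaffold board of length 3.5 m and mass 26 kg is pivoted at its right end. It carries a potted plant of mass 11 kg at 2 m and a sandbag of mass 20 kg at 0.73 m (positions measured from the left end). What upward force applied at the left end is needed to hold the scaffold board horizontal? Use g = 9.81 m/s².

F ≈ 329 N

Choose the right end as the axis so the unknown pivot reaction has zero arm there.
Beam weight: 26 × 9.81 = 255.1 N down at 1.75 m → arm 1.75 m, τ = 255.1 × 1.75 = 446.4 N·m counterclockwise.
Potted plant: 11 × 9.81 = 107.9 N down at 2 m → arm 1.5 m, τ = 107.9 × 1.5 = 161.9 N·m counterclockwise.
Sandbag: 20 × 9.81 = 196.2 N down at 0.73 m → arm 2.77 m, τ = 196.2 × 2.77 = 543.5 N·m counterclockwise.
Net moment of the loads = 1152 N·m counterclockwise.
The upward force F acts at the left end, arm 3.5 m, giving F × 3.5 clockwise.
For rotational equilibrium, F × 3.5 = 1152, so F = 1152 / 3.5 = 329 N.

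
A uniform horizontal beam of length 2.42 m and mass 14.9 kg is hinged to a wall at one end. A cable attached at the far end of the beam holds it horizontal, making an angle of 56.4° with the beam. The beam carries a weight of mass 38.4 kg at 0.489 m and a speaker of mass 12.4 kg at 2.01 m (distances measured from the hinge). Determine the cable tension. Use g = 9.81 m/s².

About the hinge:
Beam weight: 14.9 × 9.81 = 146.2 N down at 1.21 m → arm 1.21 m, τ = 146.2 × 1.21 = 176.9 N·m clockwise.
Weight: 38.4 × 9.81 = 376.7 N down at 0.489 m → arm 0.489 m, τ = 376.7 × 0.489 = 184.2 N·m clockwise.
Speaker: 12.4 × 9.81 = 121.6 N down at 2.01 m → arm 2.01 m, τ = 121.6 × 2.01 = 244.4 N·m clockwise.
Total clockwise load moment = 605.5 N·m.
The cable tension T acts at 2.42 m; only its component perpendicular to the beam, T sinθ, produces torque. sin 56.4° = 0.8329.
Στ = 0 ⇒ T × 2.42 × 0.8329 = 605.5 ⇒ T = 605.5 / 2.016 = 300 N.

T ≈ 300 N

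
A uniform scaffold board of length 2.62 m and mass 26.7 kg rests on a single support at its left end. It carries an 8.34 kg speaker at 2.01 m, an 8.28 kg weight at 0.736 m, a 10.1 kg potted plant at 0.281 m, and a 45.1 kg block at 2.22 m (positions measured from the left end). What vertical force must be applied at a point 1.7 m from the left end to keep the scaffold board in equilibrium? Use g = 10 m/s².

Take moments about the left end.
Beam weight: 26.7 × 10 = 267 N down at 1.31 m → arm 1.31 m, τ = 267 × 1.31 = 349.8 N·m clockwise.
Speaker: 8.34 × 10 = 83.4 N down at 2.01 m → arm 2.01 m, τ = 83.4 × 2.01 = 167.6 N·m clockwise.
Weight: 8.28 × 10 = 82.8 N down at 0.736 m → arm 0.736 m, τ = 82.8 × 0.736 = 60.94 N·m clockwise.
Potted plant: 10.1 × 10 = 101 N down at 0.281 m → arm 0.281 m, τ = 101 × 0.281 = 28.38 N·m clockwise.
Block: 45.1 × 10 = 451 N down at 2.22 m → arm 2.22 m, τ = 451 × 2.22 = 1001 N·m clockwise.
Net moment of the loads = 1608 N·m clockwise.
The upward force F acts at a point 1.7 m from the left end, arm 1.7 m, giving F × 1.7 counterclockwise.
Στ = 0 ⇒ F × 1.7 = 1608 ⇒ F = 1608 / 1.7 = 946 N.

F ≈ 946 N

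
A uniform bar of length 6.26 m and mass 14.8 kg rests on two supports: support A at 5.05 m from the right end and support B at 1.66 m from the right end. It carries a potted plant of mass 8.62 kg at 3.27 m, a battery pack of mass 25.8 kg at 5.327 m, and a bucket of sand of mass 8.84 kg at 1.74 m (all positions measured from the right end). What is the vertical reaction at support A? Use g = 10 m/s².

R_A ≈ 386 N

Choose support B as the axis so its reaction then has zero moment arm.
Beam weight: 14.8 × 10 = 148 N down at 3.13 m → arm 1.47 m, τ = 148 × 1.47 = 217.6 N·m counterclockwise.
Potted plant: 8.62 × 10 = 86.2 N down at 3.27 m → arm 1.61 m, τ = 86.2 × 1.61 = 138.8 N·m counterclockwise.
Battery pack: 25.8 × 10 = 258 N down at 5.327 m → arm 3.667 m, τ = 258 × 3.667 = 946.1 N·m counterclockwise.
Bucket of sand: 8.84 × 10 = 88.4 N down at 1.74 m → arm 0.08 m, τ = 88.4 × 0.08 = 7.072 N·m counterclockwise.
Net load moment about support B = 1310 N·m counterclockwise.
Reaction R at support A is upward at 5.05 m, arm 3.39 m → moment R × 3.39 clockwise.
Setting net torque to zero: R × 3.39 = 1310 → R = 386 N.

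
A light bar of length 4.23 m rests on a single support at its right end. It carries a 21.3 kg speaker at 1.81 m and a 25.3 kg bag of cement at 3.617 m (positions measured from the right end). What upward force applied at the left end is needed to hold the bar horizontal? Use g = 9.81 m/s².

Taking torques about the right end:
Speaker: 21.3 × 9.81 = 209 N down at 1.81 m → arm 1.81 m, τ = 209 × 1.81 = 378.3 N·m counterclockwise.
Bag of cement: 25.3 × 9.81 = 248.2 N down at 3.617 m → arm 3.617 m, τ = 248.2 × 3.617 = 897.7 N·m counterclockwise.
Net moment of the loads = 1276 N·m counterclockwise.
The upward force F acts at the left end, arm 4.23 m, giving F × 4.23 clockwise.
Balancing moments: F × 4.23 = 1276, giving F = 1276 / 4.23 = 302 N.

F ≈ 302 N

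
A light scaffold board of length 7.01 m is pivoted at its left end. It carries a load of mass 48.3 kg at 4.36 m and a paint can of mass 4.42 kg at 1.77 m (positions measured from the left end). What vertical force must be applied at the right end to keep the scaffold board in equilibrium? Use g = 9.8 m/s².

Take moments about the left end.
Load: 48.3 × 9.8 = 473.3 N down at 4.36 m → arm 4.36 m, τ = 473.3 × 4.36 = 2064 N·m clockwise.
Paint can: 4.42 × 9.8 = 43.32 N down at 1.77 m → arm 1.77 m, τ = 43.32 × 1.77 = 76.68 N·m clockwise.
Net moment of the loads = 2141 N·m clockwise.
The upward force F acts at the right end, arm 7.01 m, giving F × 7.01 counterclockwise.
Balancing moments: F × 7.01 = 2141, giving F = 2141 / 7.01 = 305 N.

F ≈ 305 N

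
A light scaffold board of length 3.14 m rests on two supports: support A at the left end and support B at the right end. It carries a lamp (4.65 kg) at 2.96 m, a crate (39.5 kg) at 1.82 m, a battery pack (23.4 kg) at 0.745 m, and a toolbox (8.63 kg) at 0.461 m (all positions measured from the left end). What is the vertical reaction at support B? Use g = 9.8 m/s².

R_B ≈ 334 N

Choose support A as the axis so its reaction then has zero moment arm.
Lamp: 4.65 × 9.8 = 45.57 N down at 2.96 m → arm 2.96 m, τ = 45.57 × 2.96 = 134.9 N·m clockwise.
Crate: 39.5 × 9.8 = 387.1 N down at 1.82 m → arm 1.82 m, τ = 387.1 × 1.82 = 704.5 N·m clockwise.
Battery pack: 23.4 × 9.8 = 229.3 N down at 0.745 m → arm 0.745 m, τ = 229.3 × 0.745 = 170.8 N·m clockwise.
Toolbox: 8.63 × 9.8 = 84.57 N down at 0.461 m → arm 0.461 m, τ = 84.57 × 0.461 = 38.99 N·m clockwise.
Net load moment about support A = 1049 N·m clockwise.
Reaction R at support B is upward at 3.14 m, arm 3.14 m → moment R × 3.14 counterclockwise.
Στ = 0 ⇒ R × 3.14 = 1049 ⇒ R = 334 N.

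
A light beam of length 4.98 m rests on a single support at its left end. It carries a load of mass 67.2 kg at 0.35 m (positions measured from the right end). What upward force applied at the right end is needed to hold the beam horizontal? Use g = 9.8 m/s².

F ≈ 612 N

About the left end:
Load: 67.2 × 9.8 = 658.6 N down at 0.35 m → arm 4.63 m, τ = 658.6 × 4.63 = 3049 N·m clockwise.
Net moment of the loads = 3049 N·m clockwise.
The upward force F acts at the right end, arm 4.98 m, giving F × 4.98 counterclockwise.
Στ = 0 ⇒ F × 4.98 = 3049 ⇒ F = 3049 / 4.98 = 612 N.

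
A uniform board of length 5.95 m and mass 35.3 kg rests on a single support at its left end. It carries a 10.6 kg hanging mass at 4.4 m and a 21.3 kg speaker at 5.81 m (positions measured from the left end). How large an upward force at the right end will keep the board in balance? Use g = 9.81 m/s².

Sum moments about the left end (the unknown pivot reaction has zero arm there).
Beam weight: 35.3 × 9.81 = 346.3 N down at 2.975 m → arm 2.975 m, τ = 346.3 × 2.975 = 1030 N·m clockwise.
Hanging mass: 10.6 × 9.81 = 104 N down at 4.4 m → arm 4.4 m, τ = 104 × 4.4 = 457.6 N·m clockwise.
Speaker: 21.3 × 9.81 = 209 N down at 5.81 m → arm 5.81 m, τ = 209 × 5.81 = 1214 N·m clockwise.
Net moment of the loads = 2702 N·m clockwise.
The upward force F acts at the right end, arm 5.95 m, giving F × 5.95 counterclockwise.
Setting net torque to zero: F × 5.95 = 2702 → F = 2702 / 5.95 = 454 N.

F ≈ 454 N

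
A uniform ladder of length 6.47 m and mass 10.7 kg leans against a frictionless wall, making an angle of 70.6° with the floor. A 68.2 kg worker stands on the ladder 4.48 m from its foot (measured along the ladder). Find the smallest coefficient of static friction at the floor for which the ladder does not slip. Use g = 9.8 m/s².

μ_min ≈ 0.235

Sum moments about the foot of the ladder (the floor normal and friction both act there and drop out).
Ladder weight 10.7×9.8 = 104.9 N acts at 3.235 m along the ladder; its horizontal arm is 3.235·cos70.6° = 1.075 m → τ = 112.8 N·m clockwise.
Worker: 68.2×9.8 = 668.4 N at 4.48 m → arm 1.488 m → τ = 994.6 N·m clockwise.
Wall normal N acts horizontally at the top; its moment arm is the height L sinθ = 6.47·sin70.6° = 6.103 m, counterclockwise.
For rotational equilibrium, N × 6.103 = 1107, so N = 181.4 N.
ΣFx = 0 ⇒ f = N_wall = 181.4 N. ΣFy = 0 ⇒ N_floor = 773.3 N.
μ_min = f / N_floor = 181.4 / 773.3 = 0.235.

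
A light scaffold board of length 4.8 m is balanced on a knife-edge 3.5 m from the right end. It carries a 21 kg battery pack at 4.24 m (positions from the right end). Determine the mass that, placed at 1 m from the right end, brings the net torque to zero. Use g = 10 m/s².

m ≈ 6.22 kg

About the knife-edge (at 3.5 m from the right end):
Battery pack: 21 × 10 = 210 N down at 4.24 m → arm 0.74 m, τ = 210 × 0.74 = 155.4 N·m counterclockwise.
Net moment of known loads = 155.4 N·m counterclockwise.
An unknown mass m at 1 m has arm 2.5 m; its moment is m·g·2.5 clockwise.
Setting net torque to zero: m × 10 × 2.5 = 155.4 → m = 155.4 / (10 × 2.5) = 6.22 kg.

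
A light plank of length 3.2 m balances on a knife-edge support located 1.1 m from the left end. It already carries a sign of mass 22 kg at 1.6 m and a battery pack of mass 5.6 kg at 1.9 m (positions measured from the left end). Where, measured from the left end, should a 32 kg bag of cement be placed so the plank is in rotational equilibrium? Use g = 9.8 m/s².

Taking torques about the knife-edge support (at 1.1 m from the left end):
Sign: 22 × 9.8 = 215.6 N down at 1.6 m → arm 0.5 m, τ = 215.6 × 0.5 = 107.8 N·m clockwise.
Battery pack: 5.6 × 9.8 = 54.88 N down at 1.9 m → arm 0.8 m, τ = 54.88 × 0.8 = 43.9 N·m clockwise.
Net moment of existing loads = 151.7 N·m clockwise.
The bag of cement weighs 32 × 9.8 = 313.6 N and must supply an equal counterclockwise moment, so its lever arm about the knife-edge support is 151.7 / 313.6 = 0.484 m.
That puts it at 1.1 − 0.484 = 0.616 m from the left end.

x ≈ 0.616 m from the left end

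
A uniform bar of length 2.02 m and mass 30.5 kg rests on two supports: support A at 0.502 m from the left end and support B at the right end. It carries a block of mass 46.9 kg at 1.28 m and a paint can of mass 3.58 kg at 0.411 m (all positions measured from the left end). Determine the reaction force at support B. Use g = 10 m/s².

Taking torques about support A:
Beam weight: 30.5 × 10 = 305 N down at 1.01 m → arm 0.508 m, τ = 305 × 0.508 = 154.9 N·m clockwise.
Block: 46.9 × 10 = 469 N down at 1.28 m → arm 0.778 m, τ = 469 × 0.778 = 364.9 N·m clockwise.
Paint can: 3.58 × 10 = 35.8 N down at 0.411 m → arm 0.091 m, τ = 35.8 × 0.091 = 3.258 N·m counterclockwise.
Net load moment about support A = 516.5 N·m clockwise.
Reaction R at support B is upward at 2.02 m, arm 1.518 m → moment R × 1.518 counterclockwise.
Setting net torque to zero: R × 1.518 = 516.5 → R = 340 N.

R_B ≈ 340 N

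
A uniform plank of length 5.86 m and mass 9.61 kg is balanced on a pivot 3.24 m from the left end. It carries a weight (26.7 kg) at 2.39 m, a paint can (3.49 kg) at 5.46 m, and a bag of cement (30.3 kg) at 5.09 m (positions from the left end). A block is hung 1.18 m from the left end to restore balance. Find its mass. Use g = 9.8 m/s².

m ≈ 18.5 kg

About the pivot (at 3.24 m from the left end):
Beam weight: 9.61 × 9.8 = 94.18 N down at 2.93 m → arm 0.31 m, τ = 94.18 × 0.31 = 29.2 N·m counterclockwise.
Weight: 26.7 × 9.8 = 261.7 N down at 2.39 m → arm 0.85 m, τ = 261.7 × 0.85 = 222.4 N·m counterclockwise.
Paint can: 3.49 × 9.8 = 34.2 N down at 5.46 m → arm 2.22 m, τ = 34.2 × 2.22 = 75.92 N·m clockwise.
Bag of cement: 30.3 × 9.8 = 296.9 N down at 5.09 m → arm 1.85 m, τ = 296.9 × 1.85 = 549.3 N·m clockwise.
Net moment of known loads = 373.6 N·m clockwise.
An unknown mass m at 1.18 m has arm 2.06 m; its moment is m·g·2.06 counterclockwise.
For rotational equilibrium, m × 9.8 × 2.06 = 373.6, so m = 373.6 / (9.8 × 2.06) = 18.5 kg.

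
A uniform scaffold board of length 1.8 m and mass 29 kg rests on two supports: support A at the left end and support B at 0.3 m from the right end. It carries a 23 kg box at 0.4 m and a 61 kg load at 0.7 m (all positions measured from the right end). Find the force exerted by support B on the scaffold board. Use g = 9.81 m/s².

R_B ≈ 820 N

Take moments about support A.
Beam weight: 29 × 9.81 = 284.5 N down at 0.9 m → arm 0.9 m, τ = 284.5 × 0.9 = 256.1 N·m clockwise.
Box: 23 × 9.81 = 225.6 N down at 0.4 m → arm 1.4 m, τ = 225.6 × 1.4 = 315.8 N·m clockwise.
Load: 61 × 9.81 = 598.4 N down at 0.7 m → arm 1.1 m, τ = 598.4 × 1.1 = 658.2 N·m clockwise.
Net load moment about support A = 1230 N·m clockwise.
Reaction R at support B is upward at 0.3 m, arm 1.5 m → moment R × 1.5 counterclockwise.
Balancing moments: R × 1.5 = 1230, giving R = 820 N.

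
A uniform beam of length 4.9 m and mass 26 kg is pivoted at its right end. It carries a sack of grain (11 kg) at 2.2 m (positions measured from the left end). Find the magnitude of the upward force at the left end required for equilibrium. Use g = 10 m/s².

Sum moments about the right end (the unknown pivot reaction has zero arm there).
Beam weight: 26 × 10 = 260 N down at 2.45 m → arm 2.45 m, τ = 260 × 2.45 = 637 N·m counterclockwise.
Sack of grain: 11 × 10 = 110 N down at 2.2 m → arm 2.7 m, τ = 110 × 2.7 = 297 N·m counterclockwise.
Net moment of the loads = 934 N·m counterclockwise.
The upward force F acts at the left end, arm 4.9 m, giving F × 4.9 clockwise.
Balancing moments: F × 4.9 = 934, giving F = 934 / 4.9 = 191 N.

F ≈ 191 N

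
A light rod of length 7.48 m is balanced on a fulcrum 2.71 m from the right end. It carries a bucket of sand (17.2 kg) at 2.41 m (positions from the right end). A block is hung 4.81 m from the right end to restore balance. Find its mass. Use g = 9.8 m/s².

About the fulcrum (at 2.71 m from the right end):
Bucket of sand: 17.2 × 9.8 = 168.6 N down at 2.41 m → arm 0.3 m, τ = 168.6 × 0.3 = 50.58 N·m clockwise.
Net moment of known loads = 50.58 N·m clockwise.
An unknown mass m at 4.81 m has arm 2.1 m; its moment is m·g·2.1 counterclockwise.
Στ = 0 ⇒ m × 9.8 × 2.1 = 50.58 ⇒ m = 50.58 / (9.8 × 2.1) = 2.46 kg.

m ≈ 2.46 kg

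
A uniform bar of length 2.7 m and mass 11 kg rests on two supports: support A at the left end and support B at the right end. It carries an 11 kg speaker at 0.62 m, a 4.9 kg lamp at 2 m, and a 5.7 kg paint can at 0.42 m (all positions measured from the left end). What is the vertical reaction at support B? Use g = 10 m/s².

Taking torques about support A:
Beam weight: 11 × 10 = 110 N down at 1.35 m → arm 1.35 m, τ = 110 × 1.35 = 148.5 N·m clockwise.
Speaker: 11 × 10 = 110 N down at 0.62 m → arm 0.62 m, τ = 110 × 0.62 = 68.2 N·m clockwise.
Lamp: 4.9 × 10 = 49 N down at 2 m → arm 2 m, τ = 49 × 2 = 98 N·m clockwise.
Paint can: 5.7 × 10 = 57 N down at 0.42 m → arm 0.42 m, τ = 57 × 0.42 = 23.94 N·m clockwise.
Net load moment about support A = 338.6 N·m clockwise.
Reaction R at support B is upward at 2.7 m, arm 2.7 m → moment R × 2.7 counterclockwise.
Setting net torque to zero: R × 2.7 = 338.6 → R = 125 N.

R_B ≈ 125 N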